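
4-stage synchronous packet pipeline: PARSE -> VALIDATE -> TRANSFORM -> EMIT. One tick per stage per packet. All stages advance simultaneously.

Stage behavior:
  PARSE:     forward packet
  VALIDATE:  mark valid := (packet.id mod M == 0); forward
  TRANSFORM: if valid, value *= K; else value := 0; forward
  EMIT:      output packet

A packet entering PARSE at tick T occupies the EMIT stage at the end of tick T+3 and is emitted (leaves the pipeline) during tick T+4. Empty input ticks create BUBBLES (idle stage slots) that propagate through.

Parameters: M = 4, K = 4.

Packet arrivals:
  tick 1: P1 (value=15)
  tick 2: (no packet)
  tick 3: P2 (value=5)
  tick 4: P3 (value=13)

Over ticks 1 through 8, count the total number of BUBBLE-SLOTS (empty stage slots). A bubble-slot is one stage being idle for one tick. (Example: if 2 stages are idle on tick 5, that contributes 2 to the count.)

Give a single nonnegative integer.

Tick 1: [PARSE:P1(v=15,ok=F), VALIDATE:-, TRANSFORM:-, EMIT:-] out:-; bubbles=3
Tick 2: [PARSE:-, VALIDATE:P1(v=15,ok=F), TRANSFORM:-, EMIT:-] out:-; bubbles=3
Tick 3: [PARSE:P2(v=5,ok=F), VALIDATE:-, TRANSFORM:P1(v=0,ok=F), EMIT:-] out:-; bubbles=2
Tick 4: [PARSE:P3(v=13,ok=F), VALIDATE:P2(v=5,ok=F), TRANSFORM:-, EMIT:P1(v=0,ok=F)] out:-; bubbles=1
Tick 5: [PARSE:-, VALIDATE:P3(v=13,ok=F), TRANSFORM:P2(v=0,ok=F), EMIT:-] out:P1(v=0); bubbles=2
Tick 6: [PARSE:-, VALIDATE:-, TRANSFORM:P3(v=0,ok=F), EMIT:P2(v=0,ok=F)] out:-; bubbles=2
Tick 7: [PARSE:-, VALIDATE:-, TRANSFORM:-, EMIT:P3(v=0,ok=F)] out:P2(v=0); bubbles=3
Tick 8: [PARSE:-, VALIDATE:-, TRANSFORM:-, EMIT:-] out:P3(v=0); bubbles=4
Total bubble-slots: 20

Answer: 20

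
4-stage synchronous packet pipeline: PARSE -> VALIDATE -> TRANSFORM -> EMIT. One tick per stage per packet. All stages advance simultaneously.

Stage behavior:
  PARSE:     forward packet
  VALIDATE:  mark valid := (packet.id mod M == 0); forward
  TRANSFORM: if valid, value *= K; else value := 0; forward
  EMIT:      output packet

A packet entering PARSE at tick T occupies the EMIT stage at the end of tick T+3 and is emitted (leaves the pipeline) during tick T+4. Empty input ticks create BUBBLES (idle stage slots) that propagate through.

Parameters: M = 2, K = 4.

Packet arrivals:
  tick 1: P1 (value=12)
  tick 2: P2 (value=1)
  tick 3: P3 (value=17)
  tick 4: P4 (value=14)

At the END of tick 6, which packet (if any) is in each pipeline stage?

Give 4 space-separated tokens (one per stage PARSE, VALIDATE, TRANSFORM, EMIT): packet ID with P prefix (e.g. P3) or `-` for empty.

Answer: - - P4 P3

Derivation:
Tick 1: [PARSE:P1(v=12,ok=F), VALIDATE:-, TRANSFORM:-, EMIT:-] out:-; in:P1
Tick 2: [PARSE:P2(v=1,ok=F), VALIDATE:P1(v=12,ok=F), TRANSFORM:-, EMIT:-] out:-; in:P2
Tick 3: [PARSE:P3(v=17,ok=F), VALIDATE:P2(v=1,ok=T), TRANSFORM:P1(v=0,ok=F), EMIT:-] out:-; in:P3
Tick 4: [PARSE:P4(v=14,ok=F), VALIDATE:P3(v=17,ok=F), TRANSFORM:P2(v=4,ok=T), EMIT:P1(v=0,ok=F)] out:-; in:P4
Tick 5: [PARSE:-, VALIDATE:P4(v=14,ok=T), TRANSFORM:P3(v=0,ok=F), EMIT:P2(v=4,ok=T)] out:P1(v=0); in:-
Tick 6: [PARSE:-, VALIDATE:-, TRANSFORM:P4(v=56,ok=T), EMIT:P3(v=0,ok=F)] out:P2(v=4); in:-
At end of tick 6: ['-', '-', 'P4', 'P3']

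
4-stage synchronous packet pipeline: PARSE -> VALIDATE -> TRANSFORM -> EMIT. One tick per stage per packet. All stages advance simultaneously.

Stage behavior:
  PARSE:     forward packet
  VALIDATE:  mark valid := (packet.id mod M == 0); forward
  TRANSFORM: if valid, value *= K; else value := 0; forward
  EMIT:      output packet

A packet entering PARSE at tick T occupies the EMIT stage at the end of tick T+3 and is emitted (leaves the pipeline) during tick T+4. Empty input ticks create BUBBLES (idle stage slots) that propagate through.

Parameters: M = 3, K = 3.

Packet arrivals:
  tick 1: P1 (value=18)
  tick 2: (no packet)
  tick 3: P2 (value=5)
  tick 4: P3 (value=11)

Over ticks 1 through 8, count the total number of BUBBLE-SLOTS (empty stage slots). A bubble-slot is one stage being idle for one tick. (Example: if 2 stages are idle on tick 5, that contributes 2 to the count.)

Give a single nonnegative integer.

Tick 1: [PARSE:P1(v=18,ok=F), VALIDATE:-, TRANSFORM:-, EMIT:-] out:-; bubbles=3
Tick 2: [PARSE:-, VALIDATE:P1(v=18,ok=F), TRANSFORM:-, EMIT:-] out:-; bubbles=3
Tick 3: [PARSE:P2(v=5,ok=F), VALIDATE:-, TRANSFORM:P1(v=0,ok=F), EMIT:-] out:-; bubbles=2
Tick 4: [PARSE:P3(v=11,ok=F), VALIDATE:P2(v=5,ok=F), TRANSFORM:-, EMIT:P1(v=0,ok=F)] out:-; bubbles=1
Tick 5: [PARSE:-, VALIDATE:P3(v=11,ok=T), TRANSFORM:P2(v=0,ok=F), EMIT:-] out:P1(v=0); bubbles=2
Tick 6: [PARSE:-, VALIDATE:-, TRANSFORM:P3(v=33,ok=T), EMIT:P2(v=0,ok=F)] out:-; bubbles=2
Tick 7: [PARSE:-, VALIDATE:-, TRANSFORM:-, EMIT:P3(v=33,ok=T)] out:P2(v=0); bubbles=3
Tick 8: [PARSE:-, VALIDATE:-, TRANSFORM:-, EMIT:-] out:P3(v=33); bubbles=4
Total bubble-slots: 20

Answer: 20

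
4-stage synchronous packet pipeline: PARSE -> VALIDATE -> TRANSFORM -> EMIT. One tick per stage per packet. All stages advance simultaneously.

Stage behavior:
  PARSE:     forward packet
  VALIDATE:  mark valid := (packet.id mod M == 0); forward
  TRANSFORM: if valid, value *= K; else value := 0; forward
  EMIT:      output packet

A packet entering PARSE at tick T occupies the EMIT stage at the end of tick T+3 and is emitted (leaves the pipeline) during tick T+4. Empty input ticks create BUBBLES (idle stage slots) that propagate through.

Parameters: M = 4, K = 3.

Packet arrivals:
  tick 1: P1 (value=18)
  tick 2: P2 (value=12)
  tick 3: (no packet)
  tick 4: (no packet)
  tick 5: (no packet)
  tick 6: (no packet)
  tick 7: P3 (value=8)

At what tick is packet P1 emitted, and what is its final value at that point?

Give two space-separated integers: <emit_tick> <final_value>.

Answer: 5 0

Derivation:
Tick 1: [PARSE:P1(v=18,ok=F), VALIDATE:-, TRANSFORM:-, EMIT:-] out:-; in:P1
Tick 2: [PARSE:P2(v=12,ok=F), VALIDATE:P1(v=18,ok=F), TRANSFORM:-, EMIT:-] out:-; in:P2
Tick 3: [PARSE:-, VALIDATE:P2(v=12,ok=F), TRANSFORM:P1(v=0,ok=F), EMIT:-] out:-; in:-
Tick 4: [PARSE:-, VALIDATE:-, TRANSFORM:P2(v=0,ok=F), EMIT:P1(v=0,ok=F)] out:-; in:-
Tick 5: [PARSE:-, VALIDATE:-, TRANSFORM:-, EMIT:P2(v=0,ok=F)] out:P1(v=0); in:-
Tick 6: [PARSE:-, VALIDATE:-, TRANSFORM:-, EMIT:-] out:P2(v=0); in:-
Tick 7: [PARSE:P3(v=8,ok=F), VALIDATE:-, TRANSFORM:-, EMIT:-] out:-; in:P3
Tick 8: [PARSE:-, VALIDATE:P3(v=8,ok=F), TRANSFORM:-, EMIT:-] out:-; in:-
Tick 9: [PARSE:-, VALIDATE:-, TRANSFORM:P3(v=0,ok=F), EMIT:-] out:-; in:-
Tick 10: [PARSE:-, VALIDATE:-, TRANSFORM:-, EMIT:P3(v=0,ok=F)] out:-; in:-
Tick 11: [PARSE:-, VALIDATE:-, TRANSFORM:-, EMIT:-] out:P3(v=0); in:-
P1: arrives tick 1, valid=False (id=1, id%4=1), emit tick 5, final value 0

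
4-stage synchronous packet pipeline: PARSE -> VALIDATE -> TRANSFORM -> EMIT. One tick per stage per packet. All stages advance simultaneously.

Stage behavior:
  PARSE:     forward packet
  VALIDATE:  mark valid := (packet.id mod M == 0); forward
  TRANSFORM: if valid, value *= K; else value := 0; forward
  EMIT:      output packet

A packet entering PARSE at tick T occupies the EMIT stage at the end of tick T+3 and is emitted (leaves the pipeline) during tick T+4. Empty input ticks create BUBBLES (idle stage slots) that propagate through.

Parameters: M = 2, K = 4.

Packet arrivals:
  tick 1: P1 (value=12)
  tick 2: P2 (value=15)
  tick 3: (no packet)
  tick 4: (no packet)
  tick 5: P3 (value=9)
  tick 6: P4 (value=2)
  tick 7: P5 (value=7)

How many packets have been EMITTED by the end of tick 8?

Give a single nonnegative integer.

Answer: 2

Derivation:
Tick 1: [PARSE:P1(v=12,ok=F), VALIDATE:-, TRANSFORM:-, EMIT:-] out:-; in:P1
Tick 2: [PARSE:P2(v=15,ok=F), VALIDATE:P1(v=12,ok=F), TRANSFORM:-, EMIT:-] out:-; in:P2
Tick 3: [PARSE:-, VALIDATE:P2(v=15,ok=T), TRANSFORM:P1(v=0,ok=F), EMIT:-] out:-; in:-
Tick 4: [PARSE:-, VALIDATE:-, TRANSFORM:P2(v=60,ok=T), EMIT:P1(v=0,ok=F)] out:-; in:-
Tick 5: [PARSE:P3(v=9,ok=F), VALIDATE:-, TRANSFORM:-, EMIT:P2(v=60,ok=T)] out:P1(v=0); in:P3
Tick 6: [PARSE:P4(v=2,ok=F), VALIDATE:P3(v=9,ok=F), TRANSFORM:-, EMIT:-] out:P2(v=60); in:P4
Tick 7: [PARSE:P5(v=7,ok=F), VALIDATE:P4(v=2,ok=T), TRANSFORM:P3(v=0,ok=F), EMIT:-] out:-; in:P5
Tick 8: [PARSE:-, VALIDATE:P5(v=7,ok=F), TRANSFORM:P4(v=8,ok=T), EMIT:P3(v=0,ok=F)] out:-; in:-
Emitted by tick 8: ['P1', 'P2']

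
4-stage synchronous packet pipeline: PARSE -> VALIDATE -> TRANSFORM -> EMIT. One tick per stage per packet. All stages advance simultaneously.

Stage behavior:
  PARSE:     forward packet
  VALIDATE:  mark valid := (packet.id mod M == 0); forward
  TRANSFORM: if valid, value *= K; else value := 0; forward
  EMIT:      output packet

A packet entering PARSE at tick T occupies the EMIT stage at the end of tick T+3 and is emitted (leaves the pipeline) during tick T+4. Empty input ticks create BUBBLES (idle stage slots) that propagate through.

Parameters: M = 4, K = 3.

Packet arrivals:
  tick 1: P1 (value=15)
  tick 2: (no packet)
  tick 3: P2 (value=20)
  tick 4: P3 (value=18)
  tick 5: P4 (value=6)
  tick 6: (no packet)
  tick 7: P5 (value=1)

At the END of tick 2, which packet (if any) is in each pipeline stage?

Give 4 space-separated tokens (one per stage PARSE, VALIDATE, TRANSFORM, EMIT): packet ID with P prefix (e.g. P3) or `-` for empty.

Answer: - P1 - -

Derivation:
Tick 1: [PARSE:P1(v=15,ok=F), VALIDATE:-, TRANSFORM:-, EMIT:-] out:-; in:P1
Tick 2: [PARSE:-, VALIDATE:P1(v=15,ok=F), TRANSFORM:-, EMIT:-] out:-; in:-
At end of tick 2: ['-', 'P1', '-', '-']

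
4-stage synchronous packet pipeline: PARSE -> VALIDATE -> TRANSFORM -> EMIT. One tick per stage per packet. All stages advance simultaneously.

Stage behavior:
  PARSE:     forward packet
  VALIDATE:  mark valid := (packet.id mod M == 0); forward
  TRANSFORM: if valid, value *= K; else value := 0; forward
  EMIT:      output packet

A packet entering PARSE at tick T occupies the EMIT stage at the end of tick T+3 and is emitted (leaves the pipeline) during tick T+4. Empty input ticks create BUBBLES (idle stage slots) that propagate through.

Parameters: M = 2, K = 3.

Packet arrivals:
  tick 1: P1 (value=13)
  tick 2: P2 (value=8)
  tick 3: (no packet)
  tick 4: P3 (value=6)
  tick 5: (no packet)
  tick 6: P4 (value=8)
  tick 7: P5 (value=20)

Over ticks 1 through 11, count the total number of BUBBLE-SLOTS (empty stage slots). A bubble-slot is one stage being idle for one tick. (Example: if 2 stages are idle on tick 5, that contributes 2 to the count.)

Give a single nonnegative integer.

Answer: 24

Derivation:
Tick 1: [PARSE:P1(v=13,ok=F), VALIDATE:-, TRANSFORM:-, EMIT:-] out:-; bubbles=3
Tick 2: [PARSE:P2(v=8,ok=F), VALIDATE:P1(v=13,ok=F), TRANSFORM:-, EMIT:-] out:-; bubbles=2
Tick 3: [PARSE:-, VALIDATE:P2(v=8,ok=T), TRANSFORM:P1(v=0,ok=F), EMIT:-] out:-; bubbles=2
Tick 4: [PARSE:P3(v=6,ok=F), VALIDATE:-, TRANSFORM:P2(v=24,ok=T), EMIT:P1(v=0,ok=F)] out:-; bubbles=1
Tick 5: [PARSE:-, VALIDATE:P3(v=6,ok=F), TRANSFORM:-, EMIT:P2(v=24,ok=T)] out:P1(v=0); bubbles=2
Tick 6: [PARSE:P4(v=8,ok=F), VALIDATE:-, TRANSFORM:P3(v=0,ok=F), EMIT:-] out:P2(v=24); bubbles=2
Tick 7: [PARSE:P5(v=20,ok=F), VALIDATE:P4(v=8,ok=T), TRANSFORM:-, EMIT:P3(v=0,ok=F)] out:-; bubbles=1
Tick 8: [PARSE:-, VALIDATE:P5(v=20,ok=F), TRANSFORM:P4(v=24,ok=T), EMIT:-] out:P3(v=0); bubbles=2
Tick 9: [PARSE:-, VALIDATE:-, TRANSFORM:P5(v=0,ok=F), EMIT:P4(v=24,ok=T)] out:-; bubbles=2
Tick 10: [PARSE:-, VALIDATE:-, TRANSFORM:-, EMIT:P5(v=0,ok=F)] out:P4(v=24); bubbles=3
Tick 11: [PARSE:-, VALIDATE:-, TRANSFORM:-, EMIT:-] out:P5(v=0); bubbles=4
Total bubble-slots: 24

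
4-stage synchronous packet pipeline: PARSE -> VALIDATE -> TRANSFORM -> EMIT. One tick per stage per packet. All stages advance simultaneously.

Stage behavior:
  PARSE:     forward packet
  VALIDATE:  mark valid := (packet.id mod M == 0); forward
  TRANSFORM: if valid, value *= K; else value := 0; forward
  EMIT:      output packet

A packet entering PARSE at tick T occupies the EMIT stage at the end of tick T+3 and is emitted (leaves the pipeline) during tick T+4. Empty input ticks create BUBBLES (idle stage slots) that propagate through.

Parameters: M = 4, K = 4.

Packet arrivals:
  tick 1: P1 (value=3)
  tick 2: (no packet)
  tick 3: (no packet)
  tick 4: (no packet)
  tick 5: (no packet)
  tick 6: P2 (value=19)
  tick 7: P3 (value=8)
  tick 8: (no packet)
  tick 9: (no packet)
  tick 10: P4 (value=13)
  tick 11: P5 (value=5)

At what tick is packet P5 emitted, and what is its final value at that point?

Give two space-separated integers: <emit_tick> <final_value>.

Answer: 15 0

Derivation:
Tick 1: [PARSE:P1(v=3,ok=F), VALIDATE:-, TRANSFORM:-, EMIT:-] out:-; in:P1
Tick 2: [PARSE:-, VALIDATE:P1(v=3,ok=F), TRANSFORM:-, EMIT:-] out:-; in:-
Tick 3: [PARSE:-, VALIDATE:-, TRANSFORM:P1(v=0,ok=F), EMIT:-] out:-; in:-
Tick 4: [PARSE:-, VALIDATE:-, TRANSFORM:-, EMIT:P1(v=0,ok=F)] out:-; in:-
Tick 5: [PARSE:-, VALIDATE:-, TRANSFORM:-, EMIT:-] out:P1(v=0); in:-
Tick 6: [PARSE:P2(v=19,ok=F), VALIDATE:-, TRANSFORM:-, EMIT:-] out:-; in:P2
Tick 7: [PARSE:P3(v=8,ok=F), VALIDATE:P2(v=19,ok=F), TRANSFORM:-, EMIT:-] out:-; in:P3
Tick 8: [PARSE:-, VALIDATE:P3(v=8,ok=F), TRANSFORM:P2(v=0,ok=F), EMIT:-] out:-; in:-
Tick 9: [PARSE:-, VALIDATE:-, TRANSFORM:P3(v=0,ok=F), EMIT:P2(v=0,ok=F)] out:-; in:-
Tick 10: [PARSE:P4(v=13,ok=F), VALIDATE:-, TRANSFORM:-, EMIT:P3(v=0,ok=F)] out:P2(v=0); in:P4
Tick 11: [PARSE:P5(v=5,ok=F), VALIDATE:P4(v=13,ok=T), TRANSFORM:-, EMIT:-] out:P3(v=0); in:P5
Tick 12: [PARSE:-, VALIDATE:P5(v=5,ok=F), TRANSFORM:P4(v=52,ok=T), EMIT:-] out:-; in:-
Tick 13: [PARSE:-, VALIDATE:-, TRANSFORM:P5(v=0,ok=F), EMIT:P4(v=52,ok=T)] out:-; in:-
Tick 14: [PARSE:-, VALIDATE:-, TRANSFORM:-, EMIT:P5(v=0,ok=F)] out:P4(v=52); in:-
Tick 15: [PARSE:-, VALIDATE:-, TRANSFORM:-, EMIT:-] out:P5(v=0); in:-
P5: arrives tick 11, valid=False (id=5, id%4=1), emit tick 15, final value 0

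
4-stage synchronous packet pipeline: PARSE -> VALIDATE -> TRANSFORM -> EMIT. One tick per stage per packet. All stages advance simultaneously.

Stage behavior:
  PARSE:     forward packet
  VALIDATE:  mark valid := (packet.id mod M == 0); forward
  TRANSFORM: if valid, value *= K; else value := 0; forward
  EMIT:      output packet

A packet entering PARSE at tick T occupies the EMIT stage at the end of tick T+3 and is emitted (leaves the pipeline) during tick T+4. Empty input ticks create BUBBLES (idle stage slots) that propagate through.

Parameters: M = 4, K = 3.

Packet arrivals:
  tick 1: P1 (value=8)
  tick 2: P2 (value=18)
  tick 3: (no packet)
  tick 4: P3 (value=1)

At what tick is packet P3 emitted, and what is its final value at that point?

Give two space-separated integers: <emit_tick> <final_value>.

Tick 1: [PARSE:P1(v=8,ok=F), VALIDATE:-, TRANSFORM:-, EMIT:-] out:-; in:P1
Tick 2: [PARSE:P2(v=18,ok=F), VALIDATE:P1(v=8,ok=F), TRANSFORM:-, EMIT:-] out:-; in:P2
Tick 3: [PARSE:-, VALIDATE:P2(v=18,ok=F), TRANSFORM:P1(v=0,ok=F), EMIT:-] out:-; in:-
Tick 4: [PARSE:P3(v=1,ok=F), VALIDATE:-, TRANSFORM:P2(v=0,ok=F), EMIT:P1(v=0,ok=F)] out:-; in:P3
Tick 5: [PARSE:-, VALIDATE:P3(v=1,ok=F), TRANSFORM:-, EMIT:P2(v=0,ok=F)] out:P1(v=0); in:-
Tick 6: [PARSE:-, VALIDATE:-, TRANSFORM:P3(v=0,ok=F), EMIT:-] out:P2(v=0); in:-
Tick 7: [PARSE:-, VALIDATE:-, TRANSFORM:-, EMIT:P3(v=0,ok=F)] out:-; in:-
Tick 8: [PARSE:-, VALIDATE:-, TRANSFORM:-, EMIT:-] out:P3(v=0); in:-
P3: arrives tick 4, valid=False (id=3, id%4=3), emit tick 8, final value 0

Answer: 8 0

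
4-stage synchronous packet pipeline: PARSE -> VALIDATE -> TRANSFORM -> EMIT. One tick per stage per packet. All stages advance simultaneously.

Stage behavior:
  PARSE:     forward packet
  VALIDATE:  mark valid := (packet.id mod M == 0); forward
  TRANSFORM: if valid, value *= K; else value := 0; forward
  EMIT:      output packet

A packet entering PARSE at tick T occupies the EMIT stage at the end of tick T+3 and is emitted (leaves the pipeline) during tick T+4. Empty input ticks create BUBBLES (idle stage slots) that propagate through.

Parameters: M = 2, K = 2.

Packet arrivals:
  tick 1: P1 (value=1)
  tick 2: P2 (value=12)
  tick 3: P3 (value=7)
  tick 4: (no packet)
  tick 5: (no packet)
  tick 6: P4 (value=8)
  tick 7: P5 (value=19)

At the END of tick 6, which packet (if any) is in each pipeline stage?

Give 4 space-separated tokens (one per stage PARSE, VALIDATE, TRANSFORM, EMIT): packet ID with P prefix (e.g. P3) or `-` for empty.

Answer: P4 - - P3

Derivation:
Tick 1: [PARSE:P1(v=1,ok=F), VALIDATE:-, TRANSFORM:-, EMIT:-] out:-; in:P1
Tick 2: [PARSE:P2(v=12,ok=F), VALIDATE:P1(v=1,ok=F), TRANSFORM:-, EMIT:-] out:-; in:P2
Tick 3: [PARSE:P3(v=7,ok=F), VALIDATE:P2(v=12,ok=T), TRANSFORM:P1(v=0,ok=F), EMIT:-] out:-; in:P3
Tick 4: [PARSE:-, VALIDATE:P3(v=7,ok=F), TRANSFORM:P2(v=24,ok=T), EMIT:P1(v=0,ok=F)] out:-; in:-
Tick 5: [PARSE:-, VALIDATE:-, TRANSFORM:P3(v=0,ok=F), EMIT:P2(v=24,ok=T)] out:P1(v=0); in:-
Tick 6: [PARSE:P4(v=8,ok=F), VALIDATE:-, TRANSFORM:-, EMIT:P3(v=0,ok=F)] out:P2(v=24); in:P4
At end of tick 6: ['P4', '-', '-', 'P3']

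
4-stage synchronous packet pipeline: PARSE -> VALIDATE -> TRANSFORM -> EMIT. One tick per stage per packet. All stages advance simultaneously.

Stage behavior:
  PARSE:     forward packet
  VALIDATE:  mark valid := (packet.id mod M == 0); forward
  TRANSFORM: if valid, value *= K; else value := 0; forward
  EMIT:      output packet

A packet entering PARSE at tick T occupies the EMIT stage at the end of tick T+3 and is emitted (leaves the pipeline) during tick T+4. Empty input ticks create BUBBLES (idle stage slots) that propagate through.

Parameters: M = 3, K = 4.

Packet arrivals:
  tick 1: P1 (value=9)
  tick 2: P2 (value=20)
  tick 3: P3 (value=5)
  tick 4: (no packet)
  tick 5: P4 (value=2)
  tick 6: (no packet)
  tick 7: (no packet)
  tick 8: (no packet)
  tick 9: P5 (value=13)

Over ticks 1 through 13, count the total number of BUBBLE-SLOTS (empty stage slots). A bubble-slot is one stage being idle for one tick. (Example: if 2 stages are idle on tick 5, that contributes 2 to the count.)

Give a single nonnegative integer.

Answer: 32

Derivation:
Tick 1: [PARSE:P1(v=9,ok=F), VALIDATE:-, TRANSFORM:-, EMIT:-] out:-; bubbles=3
Tick 2: [PARSE:P2(v=20,ok=F), VALIDATE:P1(v=9,ok=F), TRANSFORM:-, EMIT:-] out:-; bubbles=2
Tick 3: [PARSE:P3(v=5,ok=F), VALIDATE:P2(v=20,ok=F), TRANSFORM:P1(v=0,ok=F), EMIT:-] out:-; bubbles=1
Tick 4: [PARSE:-, VALIDATE:P3(v=5,ok=T), TRANSFORM:P2(v=0,ok=F), EMIT:P1(v=0,ok=F)] out:-; bubbles=1
Tick 5: [PARSE:P4(v=2,ok=F), VALIDATE:-, TRANSFORM:P3(v=20,ok=T), EMIT:P2(v=0,ok=F)] out:P1(v=0); bubbles=1
Tick 6: [PARSE:-, VALIDATE:P4(v=2,ok=F), TRANSFORM:-, EMIT:P3(v=20,ok=T)] out:P2(v=0); bubbles=2
Tick 7: [PARSE:-, VALIDATE:-, TRANSFORM:P4(v=0,ok=F), EMIT:-] out:P3(v=20); bubbles=3
Tick 8: [PARSE:-, VALIDATE:-, TRANSFORM:-, EMIT:P4(v=0,ok=F)] out:-; bubbles=3
Tick 9: [PARSE:P5(v=13,ok=F), VALIDATE:-, TRANSFORM:-, EMIT:-] out:P4(v=0); bubbles=3
Tick 10: [PARSE:-, VALIDATE:P5(v=13,ok=F), TRANSFORM:-, EMIT:-] out:-; bubbles=3
Tick 11: [PARSE:-, VALIDATE:-, TRANSFORM:P5(v=0,ok=F), EMIT:-] out:-; bubbles=3
Tick 12: [PARSE:-, VALIDATE:-, TRANSFORM:-, EMIT:P5(v=0,ok=F)] out:-; bubbles=3
Tick 13: [PARSE:-, VALIDATE:-, TRANSFORM:-, EMIT:-] out:P5(v=0); bubbles=4
Total bubble-slots: 32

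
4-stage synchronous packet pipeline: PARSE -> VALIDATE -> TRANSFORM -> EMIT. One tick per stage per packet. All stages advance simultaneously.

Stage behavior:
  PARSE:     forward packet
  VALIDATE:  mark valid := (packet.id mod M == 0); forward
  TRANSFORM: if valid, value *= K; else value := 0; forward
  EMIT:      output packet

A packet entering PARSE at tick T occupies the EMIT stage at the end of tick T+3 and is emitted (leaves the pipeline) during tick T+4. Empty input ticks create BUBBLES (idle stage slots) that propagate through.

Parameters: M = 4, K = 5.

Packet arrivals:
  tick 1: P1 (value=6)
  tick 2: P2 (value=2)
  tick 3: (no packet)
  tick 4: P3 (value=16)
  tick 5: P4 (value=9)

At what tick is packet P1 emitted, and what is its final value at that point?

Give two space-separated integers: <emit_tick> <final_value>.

Tick 1: [PARSE:P1(v=6,ok=F), VALIDATE:-, TRANSFORM:-, EMIT:-] out:-; in:P1
Tick 2: [PARSE:P2(v=2,ok=F), VALIDATE:P1(v=6,ok=F), TRANSFORM:-, EMIT:-] out:-; in:P2
Tick 3: [PARSE:-, VALIDATE:P2(v=2,ok=F), TRANSFORM:P1(v=0,ok=F), EMIT:-] out:-; in:-
Tick 4: [PARSE:P3(v=16,ok=F), VALIDATE:-, TRANSFORM:P2(v=0,ok=F), EMIT:P1(v=0,ok=F)] out:-; in:P3
Tick 5: [PARSE:P4(v=9,ok=F), VALIDATE:P3(v=16,ok=F), TRANSFORM:-, EMIT:P2(v=0,ok=F)] out:P1(v=0); in:P4
Tick 6: [PARSE:-, VALIDATE:P4(v=9,ok=T), TRANSFORM:P3(v=0,ok=F), EMIT:-] out:P2(v=0); in:-
Tick 7: [PARSE:-, VALIDATE:-, TRANSFORM:P4(v=45,ok=T), EMIT:P3(v=0,ok=F)] out:-; in:-
Tick 8: [PARSE:-, VALIDATE:-, TRANSFORM:-, EMIT:P4(v=45,ok=T)] out:P3(v=0); in:-
Tick 9: [PARSE:-, VALIDATE:-, TRANSFORM:-, EMIT:-] out:P4(v=45); in:-
P1: arrives tick 1, valid=False (id=1, id%4=1), emit tick 5, final value 0

Answer: 5 0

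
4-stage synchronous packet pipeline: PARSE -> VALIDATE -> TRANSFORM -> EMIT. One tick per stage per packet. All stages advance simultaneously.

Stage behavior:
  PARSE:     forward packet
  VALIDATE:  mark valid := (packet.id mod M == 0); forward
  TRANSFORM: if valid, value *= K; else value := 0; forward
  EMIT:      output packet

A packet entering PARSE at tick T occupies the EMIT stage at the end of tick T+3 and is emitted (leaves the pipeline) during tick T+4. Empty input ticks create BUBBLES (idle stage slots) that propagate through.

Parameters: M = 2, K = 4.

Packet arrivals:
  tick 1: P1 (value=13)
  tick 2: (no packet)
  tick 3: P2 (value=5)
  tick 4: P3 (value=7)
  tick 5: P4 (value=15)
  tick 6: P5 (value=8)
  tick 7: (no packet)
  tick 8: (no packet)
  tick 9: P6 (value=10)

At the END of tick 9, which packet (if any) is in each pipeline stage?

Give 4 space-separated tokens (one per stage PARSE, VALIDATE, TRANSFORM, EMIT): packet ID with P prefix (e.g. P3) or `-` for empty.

Answer: P6 - - P5

Derivation:
Tick 1: [PARSE:P1(v=13,ok=F), VALIDATE:-, TRANSFORM:-, EMIT:-] out:-; in:P1
Tick 2: [PARSE:-, VALIDATE:P1(v=13,ok=F), TRANSFORM:-, EMIT:-] out:-; in:-
Tick 3: [PARSE:P2(v=5,ok=F), VALIDATE:-, TRANSFORM:P1(v=0,ok=F), EMIT:-] out:-; in:P2
Tick 4: [PARSE:P3(v=7,ok=F), VALIDATE:P2(v=5,ok=T), TRANSFORM:-, EMIT:P1(v=0,ok=F)] out:-; in:P3
Tick 5: [PARSE:P4(v=15,ok=F), VALIDATE:P3(v=7,ok=F), TRANSFORM:P2(v=20,ok=T), EMIT:-] out:P1(v=0); in:P4
Tick 6: [PARSE:P5(v=8,ok=F), VALIDATE:P4(v=15,ok=T), TRANSFORM:P3(v=0,ok=F), EMIT:P2(v=20,ok=T)] out:-; in:P5
Tick 7: [PARSE:-, VALIDATE:P5(v=8,ok=F), TRANSFORM:P4(v=60,ok=T), EMIT:P3(v=0,ok=F)] out:P2(v=20); in:-
Tick 8: [PARSE:-, VALIDATE:-, TRANSFORM:P5(v=0,ok=F), EMIT:P4(v=60,ok=T)] out:P3(v=0); in:-
Tick 9: [PARSE:P6(v=10,ok=F), VALIDATE:-, TRANSFORM:-, EMIT:P5(v=0,ok=F)] out:P4(v=60); in:P6
At end of tick 9: ['P6', '-', '-', 'P5']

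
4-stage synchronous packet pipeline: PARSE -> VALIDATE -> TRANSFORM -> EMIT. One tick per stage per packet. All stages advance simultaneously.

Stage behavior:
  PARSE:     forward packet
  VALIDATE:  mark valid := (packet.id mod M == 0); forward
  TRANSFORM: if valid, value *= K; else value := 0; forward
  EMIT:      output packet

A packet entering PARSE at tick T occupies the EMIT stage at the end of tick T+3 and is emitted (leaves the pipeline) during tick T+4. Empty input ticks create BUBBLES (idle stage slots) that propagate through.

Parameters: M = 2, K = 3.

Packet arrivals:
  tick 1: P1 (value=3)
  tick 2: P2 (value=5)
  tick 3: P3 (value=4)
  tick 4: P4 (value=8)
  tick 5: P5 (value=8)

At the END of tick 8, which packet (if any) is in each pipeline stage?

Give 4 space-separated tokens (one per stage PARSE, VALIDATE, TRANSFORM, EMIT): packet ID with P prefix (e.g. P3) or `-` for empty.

Answer: - - - P5

Derivation:
Tick 1: [PARSE:P1(v=3,ok=F), VALIDATE:-, TRANSFORM:-, EMIT:-] out:-; in:P1
Tick 2: [PARSE:P2(v=5,ok=F), VALIDATE:P1(v=3,ok=F), TRANSFORM:-, EMIT:-] out:-; in:P2
Tick 3: [PARSE:P3(v=4,ok=F), VALIDATE:P2(v=5,ok=T), TRANSFORM:P1(v=0,ok=F), EMIT:-] out:-; in:P3
Tick 4: [PARSE:P4(v=8,ok=F), VALIDATE:P3(v=4,ok=F), TRANSFORM:P2(v=15,ok=T), EMIT:P1(v=0,ok=F)] out:-; in:P4
Tick 5: [PARSE:P5(v=8,ok=F), VALIDATE:P4(v=8,ok=T), TRANSFORM:P3(v=0,ok=F), EMIT:P2(v=15,ok=T)] out:P1(v=0); in:P5
Tick 6: [PARSE:-, VALIDATE:P5(v=8,ok=F), TRANSFORM:P4(v=24,ok=T), EMIT:P3(v=0,ok=F)] out:P2(v=15); in:-
Tick 7: [PARSE:-, VALIDATE:-, TRANSFORM:P5(v=0,ok=F), EMIT:P4(v=24,ok=T)] out:P3(v=0); in:-
Tick 8: [PARSE:-, VALIDATE:-, TRANSFORM:-, EMIT:P5(v=0,ok=F)] out:P4(v=24); in:-
At end of tick 8: ['-', '-', '-', 'P5']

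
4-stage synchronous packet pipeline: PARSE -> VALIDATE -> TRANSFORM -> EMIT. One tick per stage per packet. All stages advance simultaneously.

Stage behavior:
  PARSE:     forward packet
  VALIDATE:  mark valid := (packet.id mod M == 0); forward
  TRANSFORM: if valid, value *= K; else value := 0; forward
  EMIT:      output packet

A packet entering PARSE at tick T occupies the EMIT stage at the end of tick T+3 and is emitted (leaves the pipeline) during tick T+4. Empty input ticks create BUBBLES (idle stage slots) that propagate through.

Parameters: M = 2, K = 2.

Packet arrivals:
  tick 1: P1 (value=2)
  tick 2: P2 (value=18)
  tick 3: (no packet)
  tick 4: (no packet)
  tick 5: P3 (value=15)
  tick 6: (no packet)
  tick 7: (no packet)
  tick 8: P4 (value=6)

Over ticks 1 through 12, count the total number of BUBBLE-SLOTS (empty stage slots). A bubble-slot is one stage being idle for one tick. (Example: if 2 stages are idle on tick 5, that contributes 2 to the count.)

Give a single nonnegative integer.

Answer: 32

Derivation:
Tick 1: [PARSE:P1(v=2,ok=F), VALIDATE:-, TRANSFORM:-, EMIT:-] out:-; bubbles=3
Tick 2: [PARSE:P2(v=18,ok=F), VALIDATE:P1(v=2,ok=F), TRANSFORM:-, EMIT:-] out:-; bubbles=2
Tick 3: [PARSE:-, VALIDATE:P2(v=18,ok=T), TRANSFORM:P1(v=0,ok=F), EMIT:-] out:-; bubbles=2
Tick 4: [PARSE:-, VALIDATE:-, TRANSFORM:P2(v=36,ok=T), EMIT:P1(v=0,ok=F)] out:-; bubbles=2
Tick 5: [PARSE:P3(v=15,ok=F), VALIDATE:-, TRANSFORM:-, EMIT:P2(v=36,ok=T)] out:P1(v=0); bubbles=2
Tick 6: [PARSE:-, VALIDATE:P3(v=15,ok=F), TRANSFORM:-, EMIT:-] out:P2(v=36); bubbles=3
Tick 7: [PARSE:-, VALIDATE:-, TRANSFORM:P3(v=0,ok=F), EMIT:-] out:-; bubbles=3
Tick 8: [PARSE:P4(v=6,ok=F), VALIDATE:-, TRANSFORM:-, EMIT:P3(v=0,ok=F)] out:-; bubbles=2
Tick 9: [PARSE:-, VALIDATE:P4(v=6,ok=T), TRANSFORM:-, EMIT:-] out:P3(v=0); bubbles=3
Tick 10: [PARSE:-, VALIDATE:-, TRANSFORM:P4(v=12,ok=T), EMIT:-] out:-; bubbles=3
Tick 11: [PARSE:-, VALIDATE:-, TRANSFORM:-, EMIT:P4(v=12,ok=T)] out:-; bubbles=3
Tick 12: [PARSE:-, VALIDATE:-, TRANSFORM:-, EMIT:-] out:P4(v=12); bubbles=4
Total bubble-slots: 32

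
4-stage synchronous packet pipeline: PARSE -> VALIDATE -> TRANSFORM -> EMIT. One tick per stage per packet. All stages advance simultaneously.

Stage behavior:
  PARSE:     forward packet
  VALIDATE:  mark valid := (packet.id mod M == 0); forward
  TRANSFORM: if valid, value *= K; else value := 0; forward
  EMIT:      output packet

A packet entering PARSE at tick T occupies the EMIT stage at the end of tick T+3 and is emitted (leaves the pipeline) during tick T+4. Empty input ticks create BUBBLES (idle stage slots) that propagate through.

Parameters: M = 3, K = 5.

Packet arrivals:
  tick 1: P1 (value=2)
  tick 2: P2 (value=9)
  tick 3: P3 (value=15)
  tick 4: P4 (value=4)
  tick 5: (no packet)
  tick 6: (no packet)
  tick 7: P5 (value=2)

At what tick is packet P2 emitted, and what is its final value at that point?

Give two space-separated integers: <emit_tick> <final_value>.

Tick 1: [PARSE:P1(v=2,ok=F), VALIDATE:-, TRANSFORM:-, EMIT:-] out:-; in:P1
Tick 2: [PARSE:P2(v=9,ok=F), VALIDATE:P1(v=2,ok=F), TRANSFORM:-, EMIT:-] out:-; in:P2
Tick 3: [PARSE:P3(v=15,ok=F), VALIDATE:P2(v=9,ok=F), TRANSFORM:P1(v=0,ok=F), EMIT:-] out:-; in:P3
Tick 4: [PARSE:P4(v=4,ok=F), VALIDATE:P3(v=15,ok=T), TRANSFORM:P2(v=0,ok=F), EMIT:P1(v=0,ok=F)] out:-; in:P4
Tick 5: [PARSE:-, VALIDATE:P4(v=4,ok=F), TRANSFORM:P3(v=75,ok=T), EMIT:P2(v=0,ok=F)] out:P1(v=0); in:-
Tick 6: [PARSE:-, VALIDATE:-, TRANSFORM:P4(v=0,ok=F), EMIT:P3(v=75,ok=T)] out:P2(v=0); in:-
Tick 7: [PARSE:P5(v=2,ok=F), VALIDATE:-, TRANSFORM:-, EMIT:P4(v=0,ok=F)] out:P3(v=75); in:P5
Tick 8: [PARSE:-, VALIDATE:P5(v=2,ok=F), TRANSFORM:-, EMIT:-] out:P4(v=0); in:-
Tick 9: [PARSE:-, VALIDATE:-, TRANSFORM:P5(v=0,ok=F), EMIT:-] out:-; in:-
Tick 10: [PARSE:-, VALIDATE:-, TRANSFORM:-, EMIT:P5(v=0,ok=F)] out:-; in:-
Tick 11: [PARSE:-, VALIDATE:-, TRANSFORM:-, EMIT:-] out:P5(v=0); in:-
P2: arrives tick 2, valid=False (id=2, id%3=2), emit tick 6, final value 0

Answer: 6 0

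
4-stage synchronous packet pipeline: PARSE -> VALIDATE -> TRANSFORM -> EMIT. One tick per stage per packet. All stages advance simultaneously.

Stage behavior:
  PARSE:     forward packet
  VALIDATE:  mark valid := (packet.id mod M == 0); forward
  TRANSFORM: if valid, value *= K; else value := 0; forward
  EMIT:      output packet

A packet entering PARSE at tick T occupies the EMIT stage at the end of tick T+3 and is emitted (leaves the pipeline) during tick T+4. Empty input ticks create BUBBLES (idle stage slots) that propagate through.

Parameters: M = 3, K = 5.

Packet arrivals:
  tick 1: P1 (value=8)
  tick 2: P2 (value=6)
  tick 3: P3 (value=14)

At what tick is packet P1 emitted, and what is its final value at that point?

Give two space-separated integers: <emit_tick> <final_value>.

Tick 1: [PARSE:P1(v=8,ok=F), VALIDATE:-, TRANSFORM:-, EMIT:-] out:-; in:P1
Tick 2: [PARSE:P2(v=6,ok=F), VALIDATE:P1(v=8,ok=F), TRANSFORM:-, EMIT:-] out:-; in:P2
Tick 3: [PARSE:P3(v=14,ok=F), VALIDATE:P2(v=6,ok=F), TRANSFORM:P1(v=0,ok=F), EMIT:-] out:-; in:P3
Tick 4: [PARSE:-, VALIDATE:P3(v=14,ok=T), TRANSFORM:P2(v=0,ok=F), EMIT:P1(v=0,ok=F)] out:-; in:-
Tick 5: [PARSE:-, VALIDATE:-, TRANSFORM:P3(v=70,ok=T), EMIT:P2(v=0,ok=F)] out:P1(v=0); in:-
Tick 6: [PARSE:-, VALIDATE:-, TRANSFORM:-, EMIT:P3(v=70,ok=T)] out:P2(v=0); in:-
Tick 7: [PARSE:-, VALIDATE:-, TRANSFORM:-, EMIT:-] out:P3(v=70); in:-
P1: arrives tick 1, valid=False (id=1, id%3=1), emit tick 5, final value 0

Answer: 5 0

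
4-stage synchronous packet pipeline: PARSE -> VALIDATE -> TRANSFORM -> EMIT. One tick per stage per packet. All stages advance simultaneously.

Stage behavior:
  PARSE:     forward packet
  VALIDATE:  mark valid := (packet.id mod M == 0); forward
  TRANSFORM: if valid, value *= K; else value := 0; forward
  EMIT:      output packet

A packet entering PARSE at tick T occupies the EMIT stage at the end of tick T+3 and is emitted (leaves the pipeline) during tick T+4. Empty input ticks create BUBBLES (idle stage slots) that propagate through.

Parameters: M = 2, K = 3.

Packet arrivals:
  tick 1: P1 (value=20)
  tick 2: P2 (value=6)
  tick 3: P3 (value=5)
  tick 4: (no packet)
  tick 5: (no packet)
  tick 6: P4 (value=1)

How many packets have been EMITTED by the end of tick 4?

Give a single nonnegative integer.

Answer: 0

Derivation:
Tick 1: [PARSE:P1(v=20,ok=F), VALIDATE:-, TRANSFORM:-, EMIT:-] out:-; in:P1
Tick 2: [PARSE:P2(v=6,ok=F), VALIDATE:P1(v=20,ok=F), TRANSFORM:-, EMIT:-] out:-; in:P2
Tick 3: [PARSE:P3(v=5,ok=F), VALIDATE:P2(v=6,ok=T), TRANSFORM:P1(v=0,ok=F), EMIT:-] out:-; in:P3
Tick 4: [PARSE:-, VALIDATE:P3(v=5,ok=F), TRANSFORM:P2(v=18,ok=T), EMIT:P1(v=0,ok=F)] out:-; in:-
Emitted by tick 4: []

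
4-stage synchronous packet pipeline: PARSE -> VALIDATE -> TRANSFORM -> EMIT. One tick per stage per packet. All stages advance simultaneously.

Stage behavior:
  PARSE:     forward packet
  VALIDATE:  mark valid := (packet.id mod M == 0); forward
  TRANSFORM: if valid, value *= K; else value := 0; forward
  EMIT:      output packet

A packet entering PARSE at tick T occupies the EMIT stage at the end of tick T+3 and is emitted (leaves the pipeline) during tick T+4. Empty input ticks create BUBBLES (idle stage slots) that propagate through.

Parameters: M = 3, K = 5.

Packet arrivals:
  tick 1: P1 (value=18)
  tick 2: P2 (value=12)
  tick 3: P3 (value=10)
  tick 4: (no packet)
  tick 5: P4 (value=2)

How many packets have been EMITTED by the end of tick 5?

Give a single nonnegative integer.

Answer: 1

Derivation:
Tick 1: [PARSE:P1(v=18,ok=F), VALIDATE:-, TRANSFORM:-, EMIT:-] out:-; in:P1
Tick 2: [PARSE:P2(v=12,ok=F), VALIDATE:P1(v=18,ok=F), TRANSFORM:-, EMIT:-] out:-; in:P2
Tick 3: [PARSE:P3(v=10,ok=F), VALIDATE:P2(v=12,ok=F), TRANSFORM:P1(v=0,ok=F), EMIT:-] out:-; in:P3
Tick 4: [PARSE:-, VALIDATE:P3(v=10,ok=T), TRANSFORM:P2(v=0,ok=F), EMIT:P1(v=0,ok=F)] out:-; in:-
Tick 5: [PARSE:P4(v=2,ok=F), VALIDATE:-, TRANSFORM:P3(v=50,ok=T), EMIT:P2(v=0,ok=F)] out:P1(v=0); in:P4
Emitted by tick 5: ['P1']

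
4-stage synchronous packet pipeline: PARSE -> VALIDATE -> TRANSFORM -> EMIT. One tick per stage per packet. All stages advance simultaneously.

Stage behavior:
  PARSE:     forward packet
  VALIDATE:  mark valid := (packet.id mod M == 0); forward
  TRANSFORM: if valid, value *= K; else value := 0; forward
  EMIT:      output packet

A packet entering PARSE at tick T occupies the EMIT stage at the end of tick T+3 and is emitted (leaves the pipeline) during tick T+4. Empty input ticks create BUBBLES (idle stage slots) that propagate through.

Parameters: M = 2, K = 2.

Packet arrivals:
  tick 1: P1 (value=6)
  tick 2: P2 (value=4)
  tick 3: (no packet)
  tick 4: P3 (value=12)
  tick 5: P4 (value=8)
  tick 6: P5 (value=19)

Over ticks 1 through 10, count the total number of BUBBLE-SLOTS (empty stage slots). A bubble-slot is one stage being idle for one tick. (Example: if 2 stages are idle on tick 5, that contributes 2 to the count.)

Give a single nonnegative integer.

Tick 1: [PARSE:P1(v=6,ok=F), VALIDATE:-, TRANSFORM:-, EMIT:-] out:-; bubbles=3
Tick 2: [PARSE:P2(v=4,ok=F), VALIDATE:P1(v=6,ok=F), TRANSFORM:-, EMIT:-] out:-; bubbles=2
Tick 3: [PARSE:-, VALIDATE:P2(v=4,ok=T), TRANSFORM:P1(v=0,ok=F), EMIT:-] out:-; bubbles=2
Tick 4: [PARSE:P3(v=12,ok=F), VALIDATE:-, TRANSFORM:P2(v=8,ok=T), EMIT:P1(v=0,ok=F)] out:-; bubbles=1
Tick 5: [PARSE:P4(v=8,ok=F), VALIDATE:P3(v=12,ok=F), TRANSFORM:-, EMIT:P2(v=8,ok=T)] out:P1(v=0); bubbles=1
Tick 6: [PARSE:P5(v=19,ok=F), VALIDATE:P4(v=8,ok=T), TRANSFORM:P3(v=0,ok=F), EMIT:-] out:P2(v=8); bubbles=1
Tick 7: [PARSE:-, VALIDATE:P5(v=19,ok=F), TRANSFORM:P4(v=16,ok=T), EMIT:P3(v=0,ok=F)] out:-; bubbles=1
Tick 8: [PARSE:-, VALIDATE:-, TRANSFORM:P5(v=0,ok=F), EMIT:P4(v=16,ok=T)] out:P3(v=0); bubbles=2
Tick 9: [PARSE:-, VALIDATE:-, TRANSFORM:-, EMIT:P5(v=0,ok=F)] out:P4(v=16); bubbles=3
Tick 10: [PARSE:-, VALIDATE:-, TRANSFORM:-, EMIT:-] out:P5(v=0); bubbles=4
Total bubble-slots: 20

Answer: 20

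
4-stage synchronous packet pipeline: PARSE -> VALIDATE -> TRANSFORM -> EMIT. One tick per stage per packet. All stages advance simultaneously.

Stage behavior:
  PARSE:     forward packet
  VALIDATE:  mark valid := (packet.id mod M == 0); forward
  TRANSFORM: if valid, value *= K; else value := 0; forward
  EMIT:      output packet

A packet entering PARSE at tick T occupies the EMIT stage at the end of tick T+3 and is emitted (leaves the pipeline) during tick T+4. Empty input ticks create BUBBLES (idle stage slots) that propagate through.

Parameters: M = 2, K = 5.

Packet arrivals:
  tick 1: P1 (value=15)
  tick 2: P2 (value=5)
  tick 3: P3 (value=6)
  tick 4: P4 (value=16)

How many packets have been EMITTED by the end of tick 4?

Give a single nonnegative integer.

Tick 1: [PARSE:P1(v=15,ok=F), VALIDATE:-, TRANSFORM:-, EMIT:-] out:-; in:P1
Tick 2: [PARSE:P2(v=5,ok=F), VALIDATE:P1(v=15,ok=F), TRANSFORM:-, EMIT:-] out:-; in:P2
Tick 3: [PARSE:P3(v=6,ok=F), VALIDATE:P2(v=5,ok=T), TRANSFORM:P1(v=0,ok=F), EMIT:-] out:-; in:P3
Tick 4: [PARSE:P4(v=16,ok=F), VALIDATE:P3(v=6,ok=F), TRANSFORM:P2(v=25,ok=T), EMIT:P1(v=0,ok=F)] out:-; in:P4
Emitted by tick 4: []

Answer: 0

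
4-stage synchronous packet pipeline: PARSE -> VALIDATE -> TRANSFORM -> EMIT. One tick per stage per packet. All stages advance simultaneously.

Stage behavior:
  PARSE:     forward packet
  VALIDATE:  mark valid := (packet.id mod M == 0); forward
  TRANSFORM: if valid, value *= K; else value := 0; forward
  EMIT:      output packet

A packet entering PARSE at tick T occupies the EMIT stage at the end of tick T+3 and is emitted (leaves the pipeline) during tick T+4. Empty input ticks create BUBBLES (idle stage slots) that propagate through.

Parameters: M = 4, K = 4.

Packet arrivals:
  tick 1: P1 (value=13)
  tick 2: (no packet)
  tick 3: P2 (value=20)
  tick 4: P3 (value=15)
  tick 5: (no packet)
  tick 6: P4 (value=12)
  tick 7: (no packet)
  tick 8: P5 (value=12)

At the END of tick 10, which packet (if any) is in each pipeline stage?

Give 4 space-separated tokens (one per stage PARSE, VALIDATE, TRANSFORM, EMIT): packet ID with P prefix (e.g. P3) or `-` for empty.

Answer: - - P5 -

Derivation:
Tick 1: [PARSE:P1(v=13,ok=F), VALIDATE:-, TRANSFORM:-, EMIT:-] out:-; in:P1
Tick 2: [PARSE:-, VALIDATE:P1(v=13,ok=F), TRANSFORM:-, EMIT:-] out:-; in:-
Tick 3: [PARSE:P2(v=20,ok=F), VALIDATE:-, TRANSFORM:P1(v=0,ok=F), EMIT:-] out:-; in:P2
Tick 4: [PARSE:P3(v=15,ok=F), VALIDATE:P2(v=20,ok=F), TRANSFORM:-, EMIT:P1(v=0,ok=F)] out:-; in:P3
Tick 5: [PARSE:-, VALIDATE:P3(v=15,ok=F), TRANSFORM:P2(v=0,ok=F), EMIT:-] out:P1(v=0); in:-
Tick 6: [PARSE:P4(v=12,ok=F), VALIDATE:-, TRANSFORM:P3(v=0,ok=F), EMIT:P2(v=0,ok=F)] out:-; in:P4
Tick 7: [PARSE:-, VALIDATE:P4(v=12,ok=T), TRANSFORM:-, EMIT:P3(v=0,ok=F)] out:P2(v=0); in:-
Tick 8: [PARSE:P5(v=12,ok=F), VALIDATE:-, TRANSFORM:P4(v=48,ok=T), EMIT:-] out:P3(v=0); in:P5
Tick 9: [PARSE:-, VALIDATE:P5(v=12,ok=F), TRANSFORM:-, EMIT:P4(v=48,ok=T)] out:-; in:-
Tick 10: [PARSE:-, VALIDATE:-, TRANSFORM:P5(v=0,ok=F), EMIT:-] out:P4(v=48); in:-
At end of tick 10: ['-', '-', 'P5', '-']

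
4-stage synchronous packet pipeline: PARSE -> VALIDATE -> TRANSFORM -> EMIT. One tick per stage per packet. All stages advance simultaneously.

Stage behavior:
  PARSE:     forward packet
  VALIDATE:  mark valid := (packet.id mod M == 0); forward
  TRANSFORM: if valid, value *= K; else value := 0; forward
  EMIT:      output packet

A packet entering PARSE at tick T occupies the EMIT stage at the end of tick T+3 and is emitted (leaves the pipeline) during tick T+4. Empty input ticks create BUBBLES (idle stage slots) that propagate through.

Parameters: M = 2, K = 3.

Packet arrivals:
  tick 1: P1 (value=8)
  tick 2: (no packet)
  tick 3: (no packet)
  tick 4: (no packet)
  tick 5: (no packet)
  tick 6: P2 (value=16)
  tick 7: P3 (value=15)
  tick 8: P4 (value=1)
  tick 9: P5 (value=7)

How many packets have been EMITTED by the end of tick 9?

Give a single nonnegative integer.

Tick 1: [PARSE:P1(v=8,ok=F), VALIDATE:-, TRANSFORM:-, EMIT:-] out:-; in:P1
Tick 2: [PARSE:-, VALIDATE:P1(v=8,ok=F), TRANSFORM:-, EMIT:-] out:-; in:-
Tick 3: [PARSE:-, VALIDATE:-, TRANSFORM:P1(v=0,ok=F), EMIT:-] out:-; in:-
Tick 4: [PARSE:-, VALIDATE:-, TRANSFORM:-, EMIT:P1(v=0,ok=F)] out:-; in:-
Tick 5: [PARSE:-, VALIDATE:-, TRANSFORM:-, EMIT:-] out:P1(v=0); in:-
Tick 6: [PARSE:P2(v=16,ok=F), VALIDATE:-, TRANSFORM:-, EMIT:-] out:-; in:P2
Tick 7: [PARSE:P3(v=15,ok=F), VALIDATE:P2(v=16,ok=T), TRANSFORM:-, EMIT:-] out:-; in:P3
Tick 8: [PARSE:P4(v=1,ok=F), VALIDATE:P3(v=15,ok=F), TRANSFORM:P2(v=48,ok=T), EMIT:-] out:-; in:P4
Tick 9: [PARSE:P5(v=7,ok=F), VALIDATE:P4(v=1,ok=T), TRANSFORM:P3(v=0,ok=F), EMIT:P2(v=48,ok=T)] out:-; in:P5
Emitted by tick 9: ['P1']

Answer: 1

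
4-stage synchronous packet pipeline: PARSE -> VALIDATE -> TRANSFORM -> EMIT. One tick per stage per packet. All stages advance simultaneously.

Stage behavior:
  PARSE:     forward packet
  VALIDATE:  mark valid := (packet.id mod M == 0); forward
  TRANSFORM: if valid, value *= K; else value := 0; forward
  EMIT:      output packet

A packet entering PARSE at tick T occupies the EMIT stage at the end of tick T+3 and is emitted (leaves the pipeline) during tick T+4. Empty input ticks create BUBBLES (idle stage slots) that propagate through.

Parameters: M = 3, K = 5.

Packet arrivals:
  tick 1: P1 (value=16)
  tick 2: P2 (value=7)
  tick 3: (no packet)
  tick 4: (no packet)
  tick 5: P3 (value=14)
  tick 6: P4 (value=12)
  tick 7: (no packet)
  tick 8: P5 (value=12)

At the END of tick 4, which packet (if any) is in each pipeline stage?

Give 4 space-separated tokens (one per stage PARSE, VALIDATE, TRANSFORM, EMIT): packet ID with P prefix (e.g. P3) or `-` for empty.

Answer: - - P2 P1

Derivation:
Tick 1: [PARSE:P1(v=16,ok=F), VALIDATE:-, TRANSFORM:-, EMIT:-] out:-; in:P1
Tick 2: [PARSE:P2(v=7,ok=F), VALIDATE:P1(v=16,ok=F), TRANSFORM:-, EMIT:-] out:-; in:P2
Tick 3: [PARSE:-, VALIDATE:P2(v=7,ok=F), TRANSFORM:P1(v=0,ok=F), EMIT:-] out:-; in:-
Tick 4: [PARSE:-, VALIDATE:-, TRANSFORM:P2(v=0,ok=F), EMIT:P1(v=0,ok=F)] out:-; in:-
At end of tick 4: ['-', '-', 'P2', 'P1']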